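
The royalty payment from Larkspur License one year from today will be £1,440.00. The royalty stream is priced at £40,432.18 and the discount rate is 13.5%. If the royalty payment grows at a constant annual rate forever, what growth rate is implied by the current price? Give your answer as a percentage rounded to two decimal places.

P = D₁/(r−g) ⇒ g = r − D₁/P = 0.135 − £1,440.00/£40,432.18 = 0.099385

9.94%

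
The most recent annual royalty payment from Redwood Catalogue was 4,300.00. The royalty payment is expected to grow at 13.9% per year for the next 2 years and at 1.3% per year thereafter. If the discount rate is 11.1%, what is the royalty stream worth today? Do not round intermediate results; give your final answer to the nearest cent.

D_1 = 4897.70000
D_2 = 5578.48030
Terminal value at year 2: TV = D_2×(1+g_2)/(r−g_2) = 5651.00054/0.098 = 57663.27086
P_0 = D_1/(1+r)^1 + D_2/(1+r)^2 + TV/(1+r)^2
    = 4408.37084 + 4519.47289 + 46716.59224 = 55644.43597

55644.44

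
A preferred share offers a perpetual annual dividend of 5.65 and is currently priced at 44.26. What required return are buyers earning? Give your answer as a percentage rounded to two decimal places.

P = C/r ⇒ r = C/P = 5.65/44.26 = 0.127655

12.77%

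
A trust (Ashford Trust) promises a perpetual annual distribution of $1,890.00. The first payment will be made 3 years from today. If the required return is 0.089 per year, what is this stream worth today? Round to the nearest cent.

Value at end of year 2: C / r = $1,890.00 / 0.089 = $21,235.9551
Discount to today: PV = $21,235.9551 / (1 + 0.089)^2 = $21,235.9551 / 1.185921 = $17,906.72

$17906.72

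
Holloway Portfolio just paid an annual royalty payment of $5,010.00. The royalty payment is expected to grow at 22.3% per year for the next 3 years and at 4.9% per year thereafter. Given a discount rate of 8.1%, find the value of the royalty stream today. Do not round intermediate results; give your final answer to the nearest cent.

D_1 = 6127.23000
D_2 = 7493.60229
D_3 = 9164.67560
Terminal value at year 3: TV = D_3×(1+g_2)/(r−g_2) = 9613.74471/0.032 = 300429.52203
P_0 = D_1/(1+r)^1 + D_2/(1+r)^2 + D_3/(1+r)^3 + TV/(1+r)^3
    = 5668.11286 + 6412.67532 + 7255.04341 + 237829.39166 = 257165.22325

$257165.22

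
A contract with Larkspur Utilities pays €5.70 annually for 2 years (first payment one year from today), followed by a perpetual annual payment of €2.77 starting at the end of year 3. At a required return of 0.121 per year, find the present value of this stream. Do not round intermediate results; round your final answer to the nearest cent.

€27.84

PV of 2-year annuity: €5.70 × [1 − (1+0.121)^−2] / 0.121 = 9.62065
Perpetuity value at year 2: €2.77 / 0.121 = 22.89256
PV of perpetuity: 22.89256 / (1+0.121)^2 = 18.21726
Total PV = 9.62065 + 18.21726 = 27.83791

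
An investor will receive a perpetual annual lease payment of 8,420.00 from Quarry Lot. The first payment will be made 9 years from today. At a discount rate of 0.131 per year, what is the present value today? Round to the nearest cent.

24007.11

Value at end of year 8: C / r = 8,420.00 / 0.131 = 64,274.8092
Discount to today: PV = 64,274.8092 / (1 + 0.131)^8 = 64,274.8092 / 2.677323 = 24,007.11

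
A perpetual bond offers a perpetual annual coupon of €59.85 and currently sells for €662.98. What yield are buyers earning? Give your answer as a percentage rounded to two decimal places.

P = C/r ⇒ r = C/P = €59.85/€662.98 = 0.090274

9.03%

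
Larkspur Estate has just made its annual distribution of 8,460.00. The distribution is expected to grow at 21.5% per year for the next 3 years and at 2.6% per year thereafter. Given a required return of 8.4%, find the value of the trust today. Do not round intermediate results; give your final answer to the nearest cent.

D_1 = 10278.90000
D_2 = 12488.86350
D_3 = 15173.96915
Terminal value at year 3: TV = D_3×(1+g_2)/(r−g_2) = 15568.49235/0.058 = 268422.28190
P_0 = D_1/(1+r)^1 + D_2/(1+r)^2 + D_3/(1+r)^3 + TV/(1+r)^3
    = 9482.38007 + 10628.31346 + 11912.73141 + 210732.11088 = 242755.53582

242755.54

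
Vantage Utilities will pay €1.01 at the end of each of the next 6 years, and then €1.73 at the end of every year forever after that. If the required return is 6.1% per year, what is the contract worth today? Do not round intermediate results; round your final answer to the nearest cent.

€24.83

PV of 6-year annuity: €1.01 × [1 − (1+0.061)^−6] / 0.061 = 4.95093
Perpetuity value at year 6: €1.73 / 0.061 = 28.36066
PV of perpetuity: 28.36066 / (1+0.061)^6 = 19.88035
Total PV = 4.95093 + 19.88035 = 24.83128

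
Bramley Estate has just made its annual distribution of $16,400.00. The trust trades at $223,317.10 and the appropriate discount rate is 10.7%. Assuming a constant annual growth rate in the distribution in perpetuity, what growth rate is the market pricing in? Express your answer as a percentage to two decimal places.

3.13%

P = D₀(1+g)/(r−g) ⇒ P(r−g) = D₀(1+g) ⇒ g(P+D₀) = P·r − D₀
g = (P·r − D₀)/(P + D₀) = ($223,317.10×0.107 − $16,400.00) / ($223,317.10 + $16,400.00) = 0.031266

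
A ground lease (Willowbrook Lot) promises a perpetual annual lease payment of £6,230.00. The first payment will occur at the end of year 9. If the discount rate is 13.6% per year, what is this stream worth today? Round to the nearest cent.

Value at end of year 8: C / r = £6,230.00 / 0.136 = £45,808.8235
Discount to today: PV = £45,808.8235 / (1 + 0.136)^8 = £45,808.8235 / 2.773490 = £16,516.67

£16516.67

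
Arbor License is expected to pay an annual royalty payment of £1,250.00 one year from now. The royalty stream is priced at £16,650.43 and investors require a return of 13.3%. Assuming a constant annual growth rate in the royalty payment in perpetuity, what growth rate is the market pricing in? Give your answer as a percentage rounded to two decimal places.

P = D₁/(r−g) ⇒ g = r − D₁/P = 0.133 − £1,250.00/£16,650.43 = 0.057927

5.79%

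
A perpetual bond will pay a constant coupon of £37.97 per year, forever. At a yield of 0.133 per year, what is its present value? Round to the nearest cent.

Level perpetuity: PV = C / r = £37.97 / 0.133 = £285.49

£285.49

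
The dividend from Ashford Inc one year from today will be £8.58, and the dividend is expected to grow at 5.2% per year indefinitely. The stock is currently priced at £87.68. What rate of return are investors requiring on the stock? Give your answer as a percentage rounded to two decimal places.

14.99%

P = D₁/(r − g) ⇒ r = D₁/P + g = £8.5800/£87.68 + 0.052 = 0.097856 + 0.052 = 0.149856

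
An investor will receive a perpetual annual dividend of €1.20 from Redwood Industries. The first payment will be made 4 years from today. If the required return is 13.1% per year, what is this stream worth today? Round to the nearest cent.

Value at end of year 3: C / r = €1.20 / 0.131 = €9.1603
Discount to today: PV = €9.1603 / (1 + 0.131)^3 = €9.1603 / 1.446731 = €6.33

€6.33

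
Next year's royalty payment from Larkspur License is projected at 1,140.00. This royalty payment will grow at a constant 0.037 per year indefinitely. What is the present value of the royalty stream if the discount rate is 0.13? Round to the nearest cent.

Growing perpetuity: P = D₁ / (r − g) = 1,140.0000 / (0.13 − 0.037) = 12,258.06

12258.06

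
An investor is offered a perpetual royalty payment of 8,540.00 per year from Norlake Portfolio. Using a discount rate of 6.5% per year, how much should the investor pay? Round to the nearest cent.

Level perpetuity: PV = C / r = 8,540.00 / 0.065 = 131,384.62

131384.62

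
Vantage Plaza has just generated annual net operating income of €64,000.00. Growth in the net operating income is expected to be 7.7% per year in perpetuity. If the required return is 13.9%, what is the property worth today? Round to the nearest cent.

D₁ = D₀ × (1 + g) = €64,000.00 × 1.077 = €68,928.0000
Growing perpetuity: P = D₁ / (r − g) = €68,928.0000 / (0.139 − 0.077) = €1,111,741.94

€1111741.94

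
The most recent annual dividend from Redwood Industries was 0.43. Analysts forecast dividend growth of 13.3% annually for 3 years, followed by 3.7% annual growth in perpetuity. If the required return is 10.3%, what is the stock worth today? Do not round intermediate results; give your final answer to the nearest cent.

D_1 = 0.48719
D_2 = 0.55199
D_3 = 0.62540
Terminal value at year 3: TV = D_3×(1+g_2)/(r−g_2) = 0.64854/0.066 = 9.82637
P_0 = D_1/(1+r)^1 + D_2/(1+r)^2 + D_3/(1+r)^3 + TV/(1+r)^3
    = 0.44170 + 0.45371 + 0.46605 + 7.32262 = 8.68407

8.68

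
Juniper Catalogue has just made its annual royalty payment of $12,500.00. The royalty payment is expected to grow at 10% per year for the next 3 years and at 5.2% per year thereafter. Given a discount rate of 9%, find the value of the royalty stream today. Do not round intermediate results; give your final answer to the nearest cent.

$393856.95

D_1 = 13750.00000
D_2 = 15125.00000
D_3 = 16637.50000
Terminal value at year 3: TV = D_3×(1+g_2)/(r−g_2) = 17502.65000/0.038 = 460596.05263
P_0 = D_1/(1+r)^1 + D_2/(1+r)^2 + D_3/(1+r)^3 + TV/(1+r)^3
    = 12614.67890 + 12730.40990 + 12847.20265 + 355664.66282 = 393856.95427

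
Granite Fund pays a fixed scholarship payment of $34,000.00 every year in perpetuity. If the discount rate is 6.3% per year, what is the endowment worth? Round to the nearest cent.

$539682.54

Level perpetuity: PV = C / r = $34,000.00 / 0.063 = $539,682.54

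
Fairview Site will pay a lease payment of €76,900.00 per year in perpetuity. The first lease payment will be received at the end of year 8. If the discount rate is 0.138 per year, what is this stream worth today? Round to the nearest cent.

€225450.61

Value at end of year 7: C / r = €76,900.00 / 0.138 = €557,246.3768
Discount to today: PV = €557,246.3768 / (1 + 0.138)^7 = €557,246.3768 / 2.471700 = €225,450.61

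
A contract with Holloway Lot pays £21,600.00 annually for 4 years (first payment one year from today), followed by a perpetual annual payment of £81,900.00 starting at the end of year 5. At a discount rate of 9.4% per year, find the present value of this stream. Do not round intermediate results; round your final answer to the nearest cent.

£677624.44

PV of 4-year annuity: £21,600.00 × [1 − (1+0.094)^−4] / 0.094 = 69367.93677
Perpetuity value at year 4: £81,900.00 / 0.094 = 871276.59574
PV of perpetuity: 871276.59574 / (1+0.094)^4 = 608256.50217
Total PV = 69367.93677 + 608256.50217 = 677624.43894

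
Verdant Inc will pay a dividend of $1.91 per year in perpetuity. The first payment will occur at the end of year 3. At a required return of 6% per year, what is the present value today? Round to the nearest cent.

$28.33

Value at end of year 2: C / r = $1.91 / 0.06 = $31.8333
Discount to today: PV = $31.8333 / (1 + 0.06)^2 = $31.8333 / 1.123600 = $28.33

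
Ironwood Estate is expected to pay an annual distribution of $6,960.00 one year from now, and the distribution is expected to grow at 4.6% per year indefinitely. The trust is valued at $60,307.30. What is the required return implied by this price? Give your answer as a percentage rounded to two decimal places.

P = D₁/(r − g) ⇒ r = D₁/P + g = $6,960.0000/$60,307.30 + 0.046 = 0.115409 + 0.046 = 0.161409

16.14%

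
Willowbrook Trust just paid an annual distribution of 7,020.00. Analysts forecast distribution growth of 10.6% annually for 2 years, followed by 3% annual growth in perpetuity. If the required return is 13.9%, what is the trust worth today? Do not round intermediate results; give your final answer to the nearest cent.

75983.33

D_1 = 7764.12000
D_2 = 8587.11672
Terminal value at year 2: TV = D_2×(1+g_2)/(r−g_2) = 8844.73022/0.109 = 81144.31396
P_0 = D_1/(1+r)^1 + D_2/(1+r)^2 + TV/(1+r)^2
    = 6816.61106 + 6619.11487 + 62547.59921 = 75983.32514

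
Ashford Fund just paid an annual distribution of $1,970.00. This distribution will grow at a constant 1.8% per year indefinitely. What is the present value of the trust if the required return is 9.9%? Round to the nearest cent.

$24758.77

D₁ = D₀ × (1 + g) = $1,970.00 × 1.018 = $2,005.4600
Growing perpetuity: P = D₁ / (r − g) = $2,005.4600 / (0.099 − 0.018) = $24,758.77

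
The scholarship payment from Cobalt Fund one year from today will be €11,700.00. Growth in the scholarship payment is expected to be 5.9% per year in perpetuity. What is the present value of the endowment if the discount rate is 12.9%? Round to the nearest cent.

€167142.86

Growing perpetuity: P = D₁ / (r − g) = €11,700.0000 / (0.129 − 0.059) = €167,142.86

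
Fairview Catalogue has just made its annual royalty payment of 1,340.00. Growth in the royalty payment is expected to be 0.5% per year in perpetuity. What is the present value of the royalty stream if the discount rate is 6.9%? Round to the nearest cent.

21042.19

D₁ = D₀ × (1 + g) = 1,340.00 × 1.005 = 1,346.7000
Growing perpetuity: P = D₁ / (r − g) = 1,346.7000 / (0.069 − 0.005) = 21,042.19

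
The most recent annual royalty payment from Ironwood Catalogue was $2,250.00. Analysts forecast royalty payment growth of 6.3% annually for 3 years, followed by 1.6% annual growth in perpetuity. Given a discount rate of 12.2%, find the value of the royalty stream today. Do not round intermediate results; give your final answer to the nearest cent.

D_1 = 2391.75000
D_2 = 2542.43025
D_3 = 2702.60336
Terminal value at year 3: TV = D_3×(1+g_2)/(r−g_2) = 2745.84501/0.106 = 25904.19820
P_0 = D_1/(1+r)^1 + D_2/(1+r)^2 + D_3/(1+r)^3 + TV/(1+r)^3
    = 2131.68449 + 2019.59057 + 1913.39106 + 18339.67282 = 24404.33894

$24404.34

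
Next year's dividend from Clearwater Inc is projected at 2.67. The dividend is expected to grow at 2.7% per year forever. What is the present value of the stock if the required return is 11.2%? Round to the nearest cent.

31.41

Growing perpetuity: P = D₁ / (r − g) = 2.6700 / (0.112 − 0.027) = 31.41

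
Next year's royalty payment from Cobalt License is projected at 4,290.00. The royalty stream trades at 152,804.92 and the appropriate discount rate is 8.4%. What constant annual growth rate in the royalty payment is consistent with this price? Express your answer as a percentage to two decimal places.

5.59%

P = D₁/(r−g) ⇒ g = r − D₁/P = 0.084 − 4,290.00/152,804.92 = 0.055925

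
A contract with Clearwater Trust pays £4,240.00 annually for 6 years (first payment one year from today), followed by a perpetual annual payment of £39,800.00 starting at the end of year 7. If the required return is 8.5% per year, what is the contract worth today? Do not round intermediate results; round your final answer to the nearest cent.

PV of 6-year annuity: £4,240.00 × [1 − (1+0.085)^−6] / 0.085 = 19307.20960
Perpetuity value at year 6: £39,800.00 / 0.085 = 468235.29412
PV of perpetuity: 468235.29412 / (1+0.085)^6 = 287002.52477
Total PV = 19307.20960 + 287002.52477 = 306309.73437

£306309.73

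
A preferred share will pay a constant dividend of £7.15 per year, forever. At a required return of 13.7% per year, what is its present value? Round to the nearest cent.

£52.19

Level perpetuity: PV = C / r = £7.15 / 0.137 = £52.19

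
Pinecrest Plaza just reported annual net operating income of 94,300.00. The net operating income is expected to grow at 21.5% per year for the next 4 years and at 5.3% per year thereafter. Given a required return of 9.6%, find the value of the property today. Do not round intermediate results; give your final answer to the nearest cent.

3978984.23

D_1 = 114574.50000
D_2 = 139208.01750
D_3 = 169137.74126
D_4 = 205502.35563
Terminal value at year 4: TV = D_4×(1+g_2)/(r−g_2) = 216393.98048/0.043 = 5032418.15076
P_0 = D_1/(1+r)^1 + D_2/(1+r)^2 + D_3/(1+r)^3 + D_4/(1+r)^4 + TV/(1+r)^4
    = 104538.77737 + 115889.24681 + 128472.11212 + 142421.18268 + 3487662.91545 = 3978984.23443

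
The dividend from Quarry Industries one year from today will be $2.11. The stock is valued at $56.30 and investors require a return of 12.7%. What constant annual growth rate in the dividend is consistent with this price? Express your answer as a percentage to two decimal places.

P = D₁/(r−g) ⇒ g = r − D₁/P = 0.127 − $2.11/$56.30 = 0.089522

8.95%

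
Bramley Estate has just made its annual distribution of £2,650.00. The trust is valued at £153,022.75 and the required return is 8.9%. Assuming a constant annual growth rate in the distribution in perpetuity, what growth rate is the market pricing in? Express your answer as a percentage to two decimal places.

7.05%

P = D₀(1+g)/(r−g) ⇒ P(r−g) = D₀(1+g) ⇒ g(P+D₀) = P·r − D₀
g = (P·r − D₀)/(P + D₀) = (£153,022.75×0.089 − £2,650.00) / (£153,022.75 + £2,650.00) = 0.070462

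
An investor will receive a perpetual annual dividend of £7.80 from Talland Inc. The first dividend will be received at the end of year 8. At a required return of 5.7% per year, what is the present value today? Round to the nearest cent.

£92.83

Value at end of year 7: C / r = £7.80 / 0.057 = £136.8421
Discount to today: PV = £136.8421 / (1 + 0.057)^7 = £136.8421 / 1.474093 = £92.83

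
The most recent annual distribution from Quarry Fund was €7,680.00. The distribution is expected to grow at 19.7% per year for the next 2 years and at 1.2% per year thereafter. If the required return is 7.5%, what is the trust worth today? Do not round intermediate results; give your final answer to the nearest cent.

D_1 = 9192.96000
D_2 = 11003.97312
Terminal value at year 2: TV = D_2×(1+g_2)/(r−g_2) = 11136.02080/0.063 = 176762.23488
P_0 = D_1/(1+r)^1 + D_2/(1+r)^2 + TV/(1+r)^2
    = 8551.59070 + 9522.09680 + 152958.12645 = 171031.81395

€171031.81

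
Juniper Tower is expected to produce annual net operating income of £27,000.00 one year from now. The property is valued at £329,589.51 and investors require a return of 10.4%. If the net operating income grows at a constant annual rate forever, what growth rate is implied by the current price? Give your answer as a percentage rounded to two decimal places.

P = D₁/(r−g) ⇒ g = r − D₁/P = 0.104 − £27,000.00/£329,589.51 = 0.022080

2.21%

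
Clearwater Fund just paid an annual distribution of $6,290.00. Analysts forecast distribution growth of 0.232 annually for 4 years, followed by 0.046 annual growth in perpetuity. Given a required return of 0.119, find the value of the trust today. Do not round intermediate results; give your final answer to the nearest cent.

D_1 = 7749.28000
D_2 = 9547.11296
D_3 = 11762.04317
D_4 = 14490.83718
Terminal value at year 4: TV = D_4×(1+g_2)/(r−g_2) = 15157.41569/0.073 = 207635.83139
P_0 = D_1/(1+r)^1 + D_2/(1+r)^2 + D_3/(1+r)^3 + D_4/(1+r)^4 + TV/(1+r)^4
    = 6925.18320 + 7624.50912 + 8394.45508 + 9242.15251 + 132428.65099 = 164614.95089

$164614.95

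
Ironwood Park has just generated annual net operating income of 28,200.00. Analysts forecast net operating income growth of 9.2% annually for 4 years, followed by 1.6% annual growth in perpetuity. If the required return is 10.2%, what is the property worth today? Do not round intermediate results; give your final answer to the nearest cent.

D_1 = 30794.40000
D_2 = 33627.48480
D_3 = 36721.21340
D_4 = 40099.56503
Terminal value at year 4: TV = D_4×(1+g_2)/(r−g_2) = 40741.15808/0.086 = 473734.39622
P_0 = D_1/(1+r)^1 + D_2/(1+r)^2 + D_3/(1+r)^3 + D_4/(1+r)^4 + TV/(1+r)^4
    = 27944.10163 + 27690.52539 + 27439.25021 + 27190.25520 + 321224.41024 = 431488.54267

431488.54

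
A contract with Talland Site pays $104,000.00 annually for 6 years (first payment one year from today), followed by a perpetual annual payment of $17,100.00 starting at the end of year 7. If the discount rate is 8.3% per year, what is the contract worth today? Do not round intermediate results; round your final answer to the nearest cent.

$604122.25

PV of 6-year annuity: $104,000.00 × [1 − (1+0.083)^−6] / 0.083 = 476435.07799
Perpetuity value at year 6: $17,100.00 / 0.083 = 206024.09639
PV of perpetuity: 206024.09639 / (1+0.083)^6 = 127687.17491
Total PV = 476435.07799 + 127687.17491 = 604122.25290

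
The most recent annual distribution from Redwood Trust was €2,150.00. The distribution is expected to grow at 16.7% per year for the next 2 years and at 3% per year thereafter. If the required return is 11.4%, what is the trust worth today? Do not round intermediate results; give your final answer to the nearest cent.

D_1 = 2509.05000
D_2 = 2928.06135
Terminal value at year 2: TV = D_2×(1+g_2)/(r−g_2) = 3015.90319/0.084 = 35903.60941
P_0 = D_1/(1+r)^1 + D_2/(1+r)^2 + TV/(1+r)^2
    = 2252.28905 + 2359.44463 + 28931.28536 = 33543.01904

€33543.02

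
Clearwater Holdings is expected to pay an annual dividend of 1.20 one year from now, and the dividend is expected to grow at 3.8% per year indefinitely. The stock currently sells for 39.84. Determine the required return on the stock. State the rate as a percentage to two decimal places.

6.81%

P = D₁/(r − g) ⇒ r = D₁/P + g = 1.2000/39.84 + 0.038 = 0.030120 + 0.038 = 0.068120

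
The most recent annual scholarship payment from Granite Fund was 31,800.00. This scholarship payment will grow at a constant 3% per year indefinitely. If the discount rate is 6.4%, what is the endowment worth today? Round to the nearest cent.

D₁ = D₀ × (1 + g) = 31,800.00 × 1.03 = 32,754.0000
Growing perpetuity: P = D₁ / (r − g) = 32,754.0000 / (0.064 − 0.03) = 963,352.94

963352.94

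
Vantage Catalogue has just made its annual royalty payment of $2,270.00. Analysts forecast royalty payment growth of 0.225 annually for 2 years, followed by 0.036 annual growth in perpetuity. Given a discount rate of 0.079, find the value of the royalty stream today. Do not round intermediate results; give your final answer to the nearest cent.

D_1 = 2780.75000
D_2 = 3406.41875
Terminal value at year 2: TV = D_2×(1+g_2)/(r−g_2) = 3529.04983/0.043 = 82070.92616
P_0 = D_1/(1+r)^1 + D_2/(1+r)^2 + TV/(1+r)^2
    = 2577.15477 + 2925.87080 + 70493.07331 = 75996.09889

$75996.10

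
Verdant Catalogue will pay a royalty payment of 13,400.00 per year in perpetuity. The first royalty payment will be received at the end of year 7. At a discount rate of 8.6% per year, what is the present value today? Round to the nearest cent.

94978.96

Value at end of year 6: C / r = 13,400.00 / 0.086 = 155,813.9535
Discount to today: PV = 155,813.9535 / (1 + 0.086)^6 = 155,813.9535 / 1.640510 = 94,978.96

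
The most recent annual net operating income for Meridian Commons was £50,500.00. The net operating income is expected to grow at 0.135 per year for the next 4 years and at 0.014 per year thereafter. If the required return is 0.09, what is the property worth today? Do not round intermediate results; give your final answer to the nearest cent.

D_1 = 57317.50000
D_2 = 65055.36250
D_3 = 73837.83644
D_4 = 83805.94436
Terminal value at year 4: TV = D_4×(1+g_2)/(r−g_2) = 84979.22758/0.076 = 1118147.73128
P_0 = D_1/(1+r)^1 + D_2/(1+r)^2 + D_3/(1+r)^3 + D_4/(1+r)^4 + TV/(1+r)^4
    = 52584.86239 + 54755.79707 + 57016.35750 + 59370.24382 + 792124.04254 = 1015851.30331

£1015851.30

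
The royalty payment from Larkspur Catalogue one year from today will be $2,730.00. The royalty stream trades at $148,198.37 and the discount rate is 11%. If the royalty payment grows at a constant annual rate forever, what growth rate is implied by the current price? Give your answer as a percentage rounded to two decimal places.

P = D₁/(r−g) ⇒ g = r − D₁/P = 0.11 − $2,730.00/$148,198.37 = 0.091579

9.16%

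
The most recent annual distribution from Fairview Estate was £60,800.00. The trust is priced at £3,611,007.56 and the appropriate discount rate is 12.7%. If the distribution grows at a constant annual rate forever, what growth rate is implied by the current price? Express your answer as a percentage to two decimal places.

10.83%

P = D₀(1+g)/(r−g) ⇒ P(r−g) = D₀(1+g) ⇒ g(P+D₀) = P·r − D₀
g = (P·r − D₀)/(P + D₀) = (£3,611,007.56×0.127 − £60,800.00) / (£3,611,007.56 + £60,800.00) = 0.108338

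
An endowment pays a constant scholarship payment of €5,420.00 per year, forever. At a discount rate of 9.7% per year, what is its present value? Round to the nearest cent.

€55876.29

Level perpetuity: PV = C / r = €5,420.00 / 0.097 = €55,876.29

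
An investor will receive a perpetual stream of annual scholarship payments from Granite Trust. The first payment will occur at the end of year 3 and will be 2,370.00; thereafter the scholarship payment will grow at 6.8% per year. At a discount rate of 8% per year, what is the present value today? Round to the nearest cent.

169324.42

Value at end of year 2: C₁ / (r − g) = 2,370.00 / (0.08 − 0.068) = 197,500.0000
Discount to today: PV = 197,500.0000 / (1 + 0.08)^2 = 197,500.0000 / 1.166400 = 169,324.42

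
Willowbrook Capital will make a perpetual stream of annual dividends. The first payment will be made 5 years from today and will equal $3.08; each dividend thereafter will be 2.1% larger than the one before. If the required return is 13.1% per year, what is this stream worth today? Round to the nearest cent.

Value at end of year 4: C₁ / (r − g) = $3.08 / (0.131 − 0.021) = $28.0000
Discount to today: PV = $28.0000 / (1 + 0.131)^4 = $28.0000 / 1.636253 = $17.11

$17.11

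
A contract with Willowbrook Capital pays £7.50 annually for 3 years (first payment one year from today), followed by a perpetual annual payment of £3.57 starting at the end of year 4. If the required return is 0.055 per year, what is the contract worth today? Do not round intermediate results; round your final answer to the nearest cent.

PV of 3-year annuity: £7.50 × [1 − (1+0.055)^−3] / 0.055 = 20.23450
Perpetuity value at year 3: £3.57 / 0.055 = 64.90909
PV of perpetuity: 64.90909 / (1+0.055)^3 = 55.27747
Total PV = 20.23450 + 55.27747 = 75.51197

£75.51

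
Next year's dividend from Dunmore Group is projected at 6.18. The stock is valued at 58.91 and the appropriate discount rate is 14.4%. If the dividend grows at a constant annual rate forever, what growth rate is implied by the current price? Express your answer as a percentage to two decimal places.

P = D₁/(r−g) ⇒ g = r − D₁/P = 0.144 − 6.18/58.91 = 0.039094

3.91%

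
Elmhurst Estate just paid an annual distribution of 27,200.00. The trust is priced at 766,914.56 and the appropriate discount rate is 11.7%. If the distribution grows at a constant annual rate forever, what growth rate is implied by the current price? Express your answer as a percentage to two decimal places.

7.87%

P = D₀(1+g)/(r−g) ⇒ P(r−g) = D₀(1+g) ⇒ g(P+D₀) = P·r − D₀
g = (P·r − D₀)/(P + D₀) = (766,914.56×0.117 − 27,200.00) / (766,914.56 + 27,200.00) = 0.078741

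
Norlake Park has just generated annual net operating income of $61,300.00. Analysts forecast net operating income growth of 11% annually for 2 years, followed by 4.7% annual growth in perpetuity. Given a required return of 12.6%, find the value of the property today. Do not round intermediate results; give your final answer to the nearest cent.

D_1 = 68043.00000
D_2 = 75527.73000
Terminal value at year 2: TV = D_2×(1+g_2)/(r−g_2) = 79077.53331/0.079 = 1000981.43430
P_0 = D_1/(1+r)^1 + D_2/(1+r)^2 + TV/(1+r)^2
    = 60428.95204 + 59570.28132 + 789494.74105 = 909493.97441

$909493.97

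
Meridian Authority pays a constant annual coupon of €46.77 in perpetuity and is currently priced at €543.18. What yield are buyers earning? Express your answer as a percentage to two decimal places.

P = C/r ⇒ r = C/P = €46.77/€543.18 = 0.086104

8.61%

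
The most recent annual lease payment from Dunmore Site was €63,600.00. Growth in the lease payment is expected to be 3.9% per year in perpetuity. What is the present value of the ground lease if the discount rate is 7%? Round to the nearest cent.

D₁ = D₀ × (1 + g) = €63,600.00 × 1.039 = €66,080.4000
Growing perpetuity: P = D₁ / (r − g) = €66,080.4000 / (0.07 − 0.039) = €2,131,625.81

€2131625.81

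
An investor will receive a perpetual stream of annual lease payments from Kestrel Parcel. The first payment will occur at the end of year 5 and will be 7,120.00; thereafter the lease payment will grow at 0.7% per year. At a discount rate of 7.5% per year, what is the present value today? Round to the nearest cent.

78403.82

Value at end of year 4: C₁ / (r − g) = 7,120.00 / (0.075 − 0.007) = 104,705.8824
Discount to today: PV = 104,705.8824 / (1 + 0.075)^4 = 104,705.8824 / 1.335469 = 78,403.82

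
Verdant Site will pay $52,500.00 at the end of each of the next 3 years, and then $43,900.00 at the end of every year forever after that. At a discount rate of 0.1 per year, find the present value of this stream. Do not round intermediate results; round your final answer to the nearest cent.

PV of 3-year annuity: $52,500.00 × [1 − (1+0.1)^−3] / 0.1 = 130559.72953
Perpetuity value at year 3: $43,900.00 / 0.1 = 439000.00000
PV of perpetuity: 439000.00000 / (1+0.1)^3 = 329827.19760
Total PV = 130559.72953 + 329827.19760 = 460386.92712

$460386.93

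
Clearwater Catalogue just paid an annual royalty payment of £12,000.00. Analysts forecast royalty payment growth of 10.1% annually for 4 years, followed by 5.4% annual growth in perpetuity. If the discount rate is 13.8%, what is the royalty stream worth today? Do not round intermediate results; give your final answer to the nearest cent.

D_1 = 13212.00000
D_2 = 14546.41200
D_3 = 16015.59961
D_4 = 17633.17517
Terminal value at year 4: TV = D_4×(1+g_2)/(r−g_2) = 18585.36663/0.084 = 221254.36467
P_0 = D_1/(1+r)^1 + D_2/(1+r)^2 + D_3/(1+r)^3 + D_4/(1+r)^4 + TV/(1+r)^4
    = 11609.84183 + 11232.36894 + 10867.16889 + 10513.84266 + 131923.69248 = 176146.91481

£176146.91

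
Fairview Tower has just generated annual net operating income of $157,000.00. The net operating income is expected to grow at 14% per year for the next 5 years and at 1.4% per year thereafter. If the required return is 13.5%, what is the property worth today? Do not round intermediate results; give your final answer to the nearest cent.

D_1 = 178980.00000
D_2 = 204037.20000
D_3 = 232602.40800
D_4 = 265166.74512
D_5 = 302290.08944
Terminal value at year 5: TV = D_5×(1+g_2)/(r−g_2) = 306522.15069/0.121 = 2533240.91478
P_0 = D_1/(1+r)^1 + D_2/(1+r)^2 + D_3/(1+r)^3 + D_4/(1+r)^4 + D_5/(1+r)^5 + TV/(1+r)^5
    = 157691.62996 + 158386.30674 + 159084.04377 + 159784.85454 + 160488.75258 + 1344922.27366 = 2140357.86125

$2140357.86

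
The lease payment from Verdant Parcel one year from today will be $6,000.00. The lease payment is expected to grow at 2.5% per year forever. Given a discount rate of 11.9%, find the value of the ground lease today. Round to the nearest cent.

$63829.79

Growing perpetuity: P = D₁ / (r − g) = $6,000.0000 / (0.119 − 0.025) = $63,829.79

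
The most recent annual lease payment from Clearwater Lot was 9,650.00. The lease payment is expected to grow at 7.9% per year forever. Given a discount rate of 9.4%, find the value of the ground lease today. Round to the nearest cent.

694156.67

D₁ = D₀ × (1 + g) = 9,650.00 × 1.079 = 10,412.3500
Growing perpetuity: P = D₁ / (r − g) = 10,412.3500 / (0.094 − 0.079) = 694,156.67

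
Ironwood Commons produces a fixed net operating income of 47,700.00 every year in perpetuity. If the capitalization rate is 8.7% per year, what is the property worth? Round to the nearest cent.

548275.86

Level perpetuity: PV = C / r = 47,700.00 / 0.087 = 548,275.86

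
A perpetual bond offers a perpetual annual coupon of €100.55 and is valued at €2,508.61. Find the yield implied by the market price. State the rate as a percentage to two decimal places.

4.01%

P = C/r ⇒ r = C/P = €100.55/€2,508.61 = 0.040082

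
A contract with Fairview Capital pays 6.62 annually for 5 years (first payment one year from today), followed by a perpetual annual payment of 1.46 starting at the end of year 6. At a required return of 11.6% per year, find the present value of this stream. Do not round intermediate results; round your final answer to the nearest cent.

PV of 5-year annuity: 6.62 × [1 − (1+0.116)^−5] / 0.116 = 24.10200
Perpetuity value at year 5: 1.46 / 0.116 = 12.58621
PV of perpetuity: 12.58621 / (1+0.116)^5 = 7.27066
Total PV = 24.10200 + 7.27066 = 31.37266

31.37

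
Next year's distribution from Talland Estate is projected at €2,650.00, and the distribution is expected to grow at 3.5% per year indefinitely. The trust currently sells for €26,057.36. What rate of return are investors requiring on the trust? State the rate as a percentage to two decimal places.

13.67%

P = D₁/(r − g) ⇒ r = D₁/P + g = €2,650.0000/€26,057.36 + 0.035 = 0.101699 + 0.035 = 0.136699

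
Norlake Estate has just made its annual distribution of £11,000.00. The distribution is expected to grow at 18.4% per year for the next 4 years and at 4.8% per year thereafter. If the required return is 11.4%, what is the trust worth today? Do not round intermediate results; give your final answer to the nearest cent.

D_1 = 13024.00000
D_2 = 15420.41600
D_3 = 18257.77254
D_4 = 21617.20269
Terminal value at year 4: TV = D_4×(1+g_2)/(r−g_2) = 22654.82842/0.066 = 343254.97608
P_0 = D_1/(1+r)^1 + D_2/(1+r)^2 + D_3/(1+r)^3 + D_4/(1+r)^4 + TV/(1+r)^4
    = 11691.20287 + 12425.83860 + 13206.63636 + 14036.49681 + 222882.55543 = 274242.73008

£274242.73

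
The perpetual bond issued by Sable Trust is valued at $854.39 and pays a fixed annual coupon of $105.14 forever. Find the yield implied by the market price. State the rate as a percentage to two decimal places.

P = C/r ⇒ r = C/P = $105.14/$854.39 = 0.123059

12.31%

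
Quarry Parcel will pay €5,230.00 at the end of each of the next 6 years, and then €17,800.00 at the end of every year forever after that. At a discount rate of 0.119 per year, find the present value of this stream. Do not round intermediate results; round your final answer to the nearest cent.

€97752.74

PV of 6-year annuity: €5,230.00 × [1 − (1+0.119)^−6] / 0.119 = 21563.69793
Perpetuity value at year 6: €17,800.00 / 0.119 = 149579.83193
PV of perpetuity: 149579.83193 / (1+0.119)^6 = 76189.04357
Total PV = 21563.69793 + 76189.04357 = 97752.74150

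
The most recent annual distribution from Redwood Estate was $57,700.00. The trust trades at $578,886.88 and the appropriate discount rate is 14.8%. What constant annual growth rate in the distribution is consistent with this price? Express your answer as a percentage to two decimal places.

4.39%

P = D₀(1+g)/(r−g) ⇒ P(r−g) = D₀(1+g) ⇒ g(P+D₀) = P·r − D₀
g = (P·r − D₀)/(P + D₀) = ($578,886.88×0.148 − $57,700.00) / ($578,886.88 + $57,700.00) = 0.043946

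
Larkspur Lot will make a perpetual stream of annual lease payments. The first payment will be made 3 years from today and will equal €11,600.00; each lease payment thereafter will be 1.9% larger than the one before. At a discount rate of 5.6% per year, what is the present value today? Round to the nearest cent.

Value at end of year 2: C₁ / (r − g) = €11,600.00 / (0.056 − 0.019) = €313,513.5135
Discount to today: PV = €313,513.5135 / (1 + 0.056)^2 = €313,513.5135 / 1.115136 = €281,143.75

€281143.75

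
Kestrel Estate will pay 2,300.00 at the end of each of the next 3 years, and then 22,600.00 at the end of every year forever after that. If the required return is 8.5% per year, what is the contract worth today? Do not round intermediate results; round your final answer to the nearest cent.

214035.70

PV of 3-year annuity: 2,300.00 × [1 − (1+0.085)^−3] / 0.085 = 5874.25145
Perpetuity value at year 3: 22,600.00 / 0.085 = 265882.35294
PV of perpetuity: 265882.35294 / (1+0.085)^3 = 208161.44735
Total PV = 5874.25145 + 208161.44735 = 214035.69880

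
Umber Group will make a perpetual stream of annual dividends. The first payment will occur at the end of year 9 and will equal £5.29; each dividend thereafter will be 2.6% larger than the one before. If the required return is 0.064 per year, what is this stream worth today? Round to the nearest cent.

£84.75

Value at end of year 8: C₁ / (r − g) = £5.29 / (0.064 − 0.026) = £139.2105
Discount to today: PV = £139.2105 / (1 + 0.064)^8 = £139.2105 / 1.642605 = £84.75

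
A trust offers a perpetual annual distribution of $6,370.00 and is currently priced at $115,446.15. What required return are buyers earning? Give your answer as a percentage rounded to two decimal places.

5.52%

P = C/r ⇒ r = C/P = $6,370.00/$115,446.15 = 0.055177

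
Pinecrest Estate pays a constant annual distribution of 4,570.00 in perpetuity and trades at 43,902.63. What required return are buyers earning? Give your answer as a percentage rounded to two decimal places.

P = C/r ⇒ r = C/P = 4,570.00/43,902.63 = 0.104094

10.41%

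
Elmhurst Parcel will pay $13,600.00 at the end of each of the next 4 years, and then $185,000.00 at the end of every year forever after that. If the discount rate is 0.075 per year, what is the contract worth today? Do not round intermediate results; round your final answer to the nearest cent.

PV of 4-year annuity: $13,600.00 × [1 − (1+0.075)^−4] / 0.075 = 45550.83727
Perpetuity value at year 4: $185,000.00 / 0.075 = 2466666.66667
PV of perpetuity: 2466666.66667 / (1+0.075)^4 = 1847041.30678
Total PV = 45550.83727 + 1847041.30678 = 1892592.14405

$1892592.14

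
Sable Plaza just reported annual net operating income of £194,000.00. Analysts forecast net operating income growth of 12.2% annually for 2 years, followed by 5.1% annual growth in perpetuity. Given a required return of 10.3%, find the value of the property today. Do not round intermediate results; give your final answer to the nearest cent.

D_1 = 217668.00000
D_2 = 244223.49600
Terminal value at year 2: TV = D_2×(1+g_2)/(r−g_2) = 256678.89430/0.052 = 4936132.58262
P_0 = D_1/(1+r)^1 + D_2/(1+r)^2 + TV/(1+r)^2
    = 197341.79510 + 200741.15513 + 4057287.57770 = 4455370.52793

£4455370.53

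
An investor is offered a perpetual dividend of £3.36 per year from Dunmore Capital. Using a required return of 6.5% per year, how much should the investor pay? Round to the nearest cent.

£51.69

Level perpetuity: PV = C / r = £3.36 / 0.065 = £51.69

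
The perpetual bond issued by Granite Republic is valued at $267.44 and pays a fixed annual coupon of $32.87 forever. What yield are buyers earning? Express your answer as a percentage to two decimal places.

12.29%

P = C/r ⇒ r = C/P = $32.87/$267.44 = 0.122906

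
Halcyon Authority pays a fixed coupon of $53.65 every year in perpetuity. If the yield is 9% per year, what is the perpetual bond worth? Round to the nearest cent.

$596.11

Level perpetuity: PV = C / r = $53.65 / 0.09 = $596.11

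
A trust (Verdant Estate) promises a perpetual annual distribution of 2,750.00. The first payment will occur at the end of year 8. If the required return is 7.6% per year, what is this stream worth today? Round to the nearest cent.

Value at end of year 7: C / r = 2,750.00 / 0.076 = 36,184.2105
Discount to today: PV = 36,184.2105 / (1 + 0.076)^7 = 36,184.2105 / 1.669882 = 21,668.72

21668.72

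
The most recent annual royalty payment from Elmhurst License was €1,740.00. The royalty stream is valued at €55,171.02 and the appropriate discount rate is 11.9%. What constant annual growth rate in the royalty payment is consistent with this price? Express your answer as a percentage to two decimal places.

8.48%

P = D₀(1+g)/(r−g) ⇒ P(r−g) = D₀(1+g) ⇒ g(P+D₀) = P·r − D₀
g = (P·r − D₀)/(P + D₀) = (€55,171.02×0.119 − €1,740.00) / (€55,171.02 + €1,740.00) = 0.084788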